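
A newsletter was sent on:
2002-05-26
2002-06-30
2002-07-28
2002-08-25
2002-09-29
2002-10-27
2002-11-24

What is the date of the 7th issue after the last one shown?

These are Sundays with 35, 28, 28, 35, 28, 28-day gaps.
Each is the final Sunday of its month — 2002-06-30 is past the 28th, so '4th Sunday' doesn't fit.
December 2002 ends with Sunday 2002-12-29.
Last Sunday of January 2003: 2003-01-26.
Last Sunday of February 2003: 2003-02-23.
Last Sunday of March 2003: 2003-03-30.
Last Sunday of April 2003: 2003-04-27.
May 2003 ends with Sunday 2003-05-25.
June 2003 ends with Sunday 2003-06-29.

2003-06-29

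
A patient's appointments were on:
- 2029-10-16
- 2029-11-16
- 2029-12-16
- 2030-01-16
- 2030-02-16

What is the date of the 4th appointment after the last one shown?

2030-06-16

Gaps: 31, 30, 31, 31 days — not constant. Every event is on the 16th of the month.
Pattern: the 16th of each month.
Next: March 2030 → 2030-03-16.
April 2030: 2030-04-16.
May 2030: 2030-05-16.
Next: June 2030 → 2030-06-16.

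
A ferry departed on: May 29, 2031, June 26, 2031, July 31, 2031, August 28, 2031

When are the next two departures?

September 25, 2031; October 30, 2031

All Thursdays; the gaps (28, 35, 28) vary with month length.
This is the last Thursday of each month.
September 2031 ends with Thursday September 25, 2031.
Last Thursday of October 2031: October 30, 2031.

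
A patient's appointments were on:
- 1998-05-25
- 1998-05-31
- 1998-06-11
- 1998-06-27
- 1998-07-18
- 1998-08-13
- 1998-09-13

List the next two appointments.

The spacing grows by 5 each time: 6, 11, 16, 21, 26, 31 days.
Next gap: 36 days. 1998-09-13 + 36 days = 1998-10-19.
Next gap: 41 days. 1998-10-19 + 41 days = 1998-11-29.

1998-10-19, 1998-11-29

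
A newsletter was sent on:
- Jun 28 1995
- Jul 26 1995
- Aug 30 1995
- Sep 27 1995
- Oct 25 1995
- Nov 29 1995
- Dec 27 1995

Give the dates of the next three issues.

All Wednesdays; the gaps (28, 35, 28, 28, 35, 28) vary with month length.
This is the last Wednesday of each month.
January 1996 ends with Wednesday Jan 31 1996.
Last Wednesday of February 1996: Feb 28 1996.
Last Wednesday of March 1996: Mar 27 1996.

Jan 31 1996, Feb 28 1996, Mar 27 1996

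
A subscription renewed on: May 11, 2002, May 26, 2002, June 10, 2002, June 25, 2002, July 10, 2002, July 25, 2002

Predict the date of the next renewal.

Every event comes 15 days after the last (15, 15, 15, 15, 15).
July 25, 2002 + 15 days = August 9, 2002.

August 9, 2002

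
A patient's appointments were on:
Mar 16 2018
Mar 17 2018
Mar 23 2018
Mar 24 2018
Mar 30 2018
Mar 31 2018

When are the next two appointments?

Apr 6 2018, Apr 7 2018

The gap pattern 1, 6, 1, 6, 1 repeats every 2 events.
These are the Fridays and Saturdays of each week.
Next Friday: Apr 6 2018.
Next Saturday: Apr 7 2018.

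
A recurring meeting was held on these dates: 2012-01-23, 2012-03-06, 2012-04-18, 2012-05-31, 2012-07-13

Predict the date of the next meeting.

2012-08-25

The spacing is 43, 43, 43, 43 days — always 43 days.
2012-07-13 + 43 days = 2012-08-25.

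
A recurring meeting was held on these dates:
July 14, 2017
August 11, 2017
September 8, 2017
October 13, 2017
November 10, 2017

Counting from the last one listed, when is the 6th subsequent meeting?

These are Fridays at 28- or 35-day spacing (28, 28, 35, 28).
The pattern: 2nd Friday of the month.
December 2017 — 2nd Friday is December 8, 2017.
January 2018 — 2nd Friday is January 12, 2018.
2nd Friday of February 2018: February 9, 2018.
2nd Friday of March 2018: March 9, 2018.
April 2018 — 2nd Friday is April 13, 2018.
2nd Friday of May 2018: May 11, 2018.

May 11, 2018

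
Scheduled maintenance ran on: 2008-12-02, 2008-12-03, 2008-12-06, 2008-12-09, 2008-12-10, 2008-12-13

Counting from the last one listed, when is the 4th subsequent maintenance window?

Gaps: 1, 3, 3, 1, 3 days — not constant, but cyclic with period 3.
The events fall on every Tuesday, Wednesday and Saturday.
The following Tuesday is 2008-12-16.
Next Wednesday: 2008-12-17.
The following Saturday is 2008-12-20.
Next Tuesday: 2008-12-23.

2008-12-23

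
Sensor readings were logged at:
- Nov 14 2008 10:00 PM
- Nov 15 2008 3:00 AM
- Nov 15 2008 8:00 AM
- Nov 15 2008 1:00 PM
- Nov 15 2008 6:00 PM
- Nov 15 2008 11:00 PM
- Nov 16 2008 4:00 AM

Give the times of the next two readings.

Nov 16 2008 9:00 AM, Nov 16 2008 2:00 PM

Spacing: 5, 5, 5, 5, 5, 5 h — constant 5 h.
Nov 16 2008 4:00 AM + 5 h = Nov 16 2008 9:00 AM.
Nov 16 2008 9:00 AM + 5 h = Nov 16 2008 2:00 PM.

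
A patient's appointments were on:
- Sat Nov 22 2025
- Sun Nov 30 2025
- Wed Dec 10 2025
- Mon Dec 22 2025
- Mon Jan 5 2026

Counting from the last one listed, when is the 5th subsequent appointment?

Intervals are 8, 10, 12, 14 days — an arithmetic progression with common difference 2.
Next gap: 16 days. Mon Jan 5 2026 + 16 days = Wed Jan 21 2026.
Next gap: 18 days. Wed Jan 21 2026 + 18 days = Sun Feb 8 2026.
Next gap: 20 days. Sun Feb 8 2026 + 20 days = Sat Feb 28 2026.
Next gap: 22 days. Sat Feb 28 2026 + 22 days = Sun Mar 22 2026.
Next gap: 24 days. Sun Mar 22 2026 + 24 days = Wed Apr 15 2026.

Wed Apr 15 2026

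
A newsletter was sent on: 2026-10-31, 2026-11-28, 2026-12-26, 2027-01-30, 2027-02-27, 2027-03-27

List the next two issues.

Every date is a Saturday; gaps 28, 28, 35, 28, 28 days.
Each is the last Saturday of its month (at least one falls on the 29th or later, ruling out '4th Saturday').
Last Saturday of April 2027: 2027-04-24.
Last Saturday of May 2027: 2027-05-29.

2027-04-24, 2027-05-29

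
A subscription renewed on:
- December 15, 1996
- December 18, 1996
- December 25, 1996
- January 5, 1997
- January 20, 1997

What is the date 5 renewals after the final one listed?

The spacing grows by 4 each time: 3, 7, 11, 15 days.
Next gap: 19 days. January 20, 1997 + 19 days = February 8, 1997.
Next gap: 23 days. February 8, 1997 + 23 days = March 3, 1997.
Next gap: 27 days. March 3, 1997 + 27 days = March 30, 1997.
Next gap: 31 days. March 30, 1997 + 31 days = April 30, 1997.
Next gap: 35 days. April 30, 1997 + 35 days = June 4, 1997.

June 4, 1997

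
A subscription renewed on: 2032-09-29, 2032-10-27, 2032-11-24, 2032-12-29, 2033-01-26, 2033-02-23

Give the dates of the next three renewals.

All Wednesdays; the gaps (28, 28, 35, 28, 28) vary with month length.
This is the last Wednesday of each month.
March 2033 ends with Wednesday 2033-03-30.
Last Wednesday of April 2033: 2033-04-27.
Last Wednesday of May 2033: 2033-05-25.

2033-03-30, 2033-04-27, 2033-05-25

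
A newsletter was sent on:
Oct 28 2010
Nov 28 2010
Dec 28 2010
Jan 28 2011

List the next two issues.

The day-of-month is always 28 (31, 30, 31 days between events).
So this recurs on the 28th of each month.
Next: February 2011 → Feb 28 2011.
March 2011: Mar 28 2011.

Feb 28 2011, Mar 28 2011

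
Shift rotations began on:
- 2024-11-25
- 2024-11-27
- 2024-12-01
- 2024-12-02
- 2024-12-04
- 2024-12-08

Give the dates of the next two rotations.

Every event lands on a Monday or Wednesday or Sunday (gaps cycle 2, 4, 1, 2, 4).
So the schedule is: every Monday, Wednesday and Sunday.
The following Monday is 2024-12-09.
The following Wednesday is 2024-12-11.

2024-12-09, 2024-12-11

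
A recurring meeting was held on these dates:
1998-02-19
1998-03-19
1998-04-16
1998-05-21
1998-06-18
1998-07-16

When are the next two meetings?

1998-08-20, 1998-09-17

These are Thursdays at 28- or 35-day spacing (28, 28, 35, 28, 28).
The pattern: 3rd Thursday of the month.
August 1998 — 3rd Thursday is 1998-08-20.
3rd Thursday of September 1998: 1998-09-17.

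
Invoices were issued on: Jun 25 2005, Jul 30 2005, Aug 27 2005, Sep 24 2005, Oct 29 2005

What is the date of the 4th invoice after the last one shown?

Every date is a Saturday; gaps 35, 28, 28, 35 days.
Each is the last Saturday of its month (at least one falls on the 29th or later, ruling out '4th Saturday').
Last Saturday of November 2005: Nov 26 2005.
December 2005 ends with Saturday Dec 31 2005.
Last Saturday of January 2006: Jan 28 2006.
Last Saturday of February 2006: Feb 25 2006.

Feb 25 2006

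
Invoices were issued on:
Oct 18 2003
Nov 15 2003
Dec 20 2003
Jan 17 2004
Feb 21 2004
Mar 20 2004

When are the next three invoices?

Gaps: 28, 35, 28, 35, 28 days — a mix of 28 and 35. Every date is a Saturday.
Each is the 3rd Saturday of its month.
3rd Saturday of April 2004: Apr 17 2004.
May 2004 — 3rd Saturday is May 15 2004.
June 2004 — 3rd Saturday is Jun 19 2004.

Apr 17 2004, May 15 2004, Jun 19 2004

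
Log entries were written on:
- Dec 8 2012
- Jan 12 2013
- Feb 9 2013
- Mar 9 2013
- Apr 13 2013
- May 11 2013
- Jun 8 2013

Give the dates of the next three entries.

Gaps: 35, 28, 28, 35, 28, 28 days — a mix of 28 and 35. Every date is a Saturday.
Each is the 2nd Saturday of its month.
2nd Saturday of July 2013: Jul 13 2013.
2nd Saturday of August 2013: Aug 10 2013.
September 2013 — 2nd Saturday is Sep 14 2013.

Jul 13 2013, Aug 10 2013, Sep 14 2013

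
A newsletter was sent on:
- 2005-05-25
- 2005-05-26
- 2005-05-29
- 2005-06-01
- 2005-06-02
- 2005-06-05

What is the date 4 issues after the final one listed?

2005-06-15

The gap pattern 1, 3, 3, 1, 3 repeats every 3 events.
These are the Wednesdays, Thursdays and Sundays of each week.
Next Wednesday: 2005-06-08.
The following Thursday is 2005-06-09.
Next Sunday: 2005-06-12.
The following Wednesday is 2005-06-15.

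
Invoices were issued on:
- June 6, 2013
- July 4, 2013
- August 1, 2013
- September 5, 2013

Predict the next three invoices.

These are Thursdays at 28- or 35-day spacing (28, 28, 35).
The pattern: 1st Thursday of the month.
October 2013 — 1st Thursday is October 3, 2013.
1st Thursday of November 2013: November 7, 2013.
December 2013 — 1st Thursday is December 5, 2013.

October 3, 2013; November 7, 2013; December 5, 2013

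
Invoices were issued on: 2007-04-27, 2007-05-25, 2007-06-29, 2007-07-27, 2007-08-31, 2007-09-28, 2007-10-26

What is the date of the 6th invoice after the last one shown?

2008-04-25

These are Fridays with 28, 35, 28, 35, 28, 28-day gaps.
Each is the final Friday of its month — 2007-06-29 is past the 28th, so '4th Friday' doesn't fit.
November 2007 ends with Friday 2007-11-30.
Last Friday of December 2007: 2007-12-28.
Last Friday of January 2008: 2008-01-25.
Last Friday of February 2008: 2008-02-29.
March 2008 ends with Friday 2008-03-28.
April 2008 ends with Friday 2008-04-25.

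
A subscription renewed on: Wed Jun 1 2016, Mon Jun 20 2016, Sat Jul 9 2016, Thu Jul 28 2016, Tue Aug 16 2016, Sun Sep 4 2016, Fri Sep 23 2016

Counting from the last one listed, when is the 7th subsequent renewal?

Gaps between consecutive events: 19, 19, 19, 19, 19, 19 days — a constant 19-day interval.
Fri Sep 23 2016 + 19 days = Wed Oct 12 2016.
Wed Oct 12 2016 + 19 days = Mon Oct 31 2016.
Mon Oct 31 2016 + 19 days = Sat Nov 19 2016.
Sat Nov 19 2016 + 19 days = Thu Dec 8 2016.
Thu Dec 8 2016 + 19 days = Tue Dec 27 2016.
Tue Dec 27 2016 + 19 days = Sun Jan 15 2017.
Sun Jan 15 2017 + 19 days = Fri Feb 3 2017.

Fri Feb 3 2017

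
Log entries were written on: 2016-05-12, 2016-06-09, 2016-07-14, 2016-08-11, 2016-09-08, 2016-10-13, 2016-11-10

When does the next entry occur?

2016-12-08

These are Thursdays at 28- or 35-day spacing (28, 35, 28, 28, 35, 28).
The pattern: 2nd Thursday of the month.
December 2016 — 2nd Thursday is 2016-12-08.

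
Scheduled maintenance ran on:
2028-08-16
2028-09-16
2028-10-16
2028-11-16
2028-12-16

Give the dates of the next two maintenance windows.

The day-of-month is always 16 (31, 30, 31, 30 days between events).
So this recurs on the 16th of each month.
January 2029: 2029-01-16.
February 2029: 2029-02-16.

2029-01-16, 2029-02-16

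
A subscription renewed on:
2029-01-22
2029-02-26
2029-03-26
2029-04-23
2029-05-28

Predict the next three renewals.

2029-06-25, 2029-07-23, 2029-08-27

These are Mondays at 28- or 35-day spacing (35, 28, 28, 35).
The pattern: 4th Monday of the month.
June 2029 — 4th Monday is 2029-06-25.
4th Monday of July 2029: 2029-07-23.
4th Monday of August 2029: 2029-08-27.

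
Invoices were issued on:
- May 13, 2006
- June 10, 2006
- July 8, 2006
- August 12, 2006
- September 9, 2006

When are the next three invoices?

October 14, 2006; November 11, 2006; December 9, 2006

Gaps: 28, 28, 35, 28 days — a mix of 28 and 35. Every date is a Saturday.
Each is the 2nd Saturday of its month.
2nd Saturday of October 2006: October 14, 2006.
November 2006 — 2nd Saturday is November 11, 2006.
December 2006 — 2nd Saturday is December 9, 2006.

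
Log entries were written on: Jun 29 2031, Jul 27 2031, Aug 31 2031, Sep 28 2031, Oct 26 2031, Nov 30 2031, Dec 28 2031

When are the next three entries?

Jan 25 2032, Feb 29 2032, Mar 28 2032

These are Sundays with 28, 35, 28, 28, 35, 28-day gaps.
Each is the final Sunday of its month — Jun 29 2031 is past the 28th, so '4th Sunday' doesn't fit.
January 2032 ends with Sunday Jan 25 2032.
Last Sunday of February 2032: Feb 29 2032.
March 2032 ends with Sunday Mar 28 2032.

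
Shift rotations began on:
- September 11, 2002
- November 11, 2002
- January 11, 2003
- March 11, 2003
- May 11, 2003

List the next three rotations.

Each date is the 11th; the gaps (61, 61, 59, 61) track the month lengths.
The rule is the 11th of every 2 months.
July 2003: July 11, 2003.
September 2003: September 11, 2003.
November 2003: November 11, 2003.

July 11, 2003; September 11, 2003; November 11, 2003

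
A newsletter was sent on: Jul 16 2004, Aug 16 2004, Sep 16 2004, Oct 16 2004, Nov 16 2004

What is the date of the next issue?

Dec 16 2004

Each date is the 16th; the gaps (31, 31, 30, 31) track the month lengths.
The rule is the 16th of each month.
December 2004: Dec 16 2004.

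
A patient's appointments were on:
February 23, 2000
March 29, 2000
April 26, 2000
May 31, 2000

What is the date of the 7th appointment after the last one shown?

These are Wednesdays with 35, 28, 35-day gaps.
Each is the final Wednesday of its month — March 29, 2000 is past the 28th, so '4th Wednesday' doesn't fit.
Last Wednesday of June 2000: June 28, 2000.
Last Wednesday of July 2000: July 26, 2000.
Last Wednesday of August 2000: August 30, 2000.
September 2000 ends with Wednesday September 27, 2000.
Last Wednesday of October 2000: October 25, 2000.
November 2000 ends with Wednesday November 29, 2000.
Last Wednesday of December 2000: December 27, 2000.

December 27, 2000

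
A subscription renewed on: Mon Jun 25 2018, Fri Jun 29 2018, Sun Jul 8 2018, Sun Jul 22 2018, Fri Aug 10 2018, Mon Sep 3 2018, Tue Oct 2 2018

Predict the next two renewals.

Mon Nov 5 2018, Fri Dec 14 2018

Gaps: 4, 9, 14, 19, 24, 29 days — each gap is 5 larger than the previous one.
Next gap: 34 days. Tue Oct 2 2018 + 34 days = Mon Nov 5 2018.
Next gap: 39 days. Mon Nov 5 2018 + 39 days = Fri Dec 14 2018.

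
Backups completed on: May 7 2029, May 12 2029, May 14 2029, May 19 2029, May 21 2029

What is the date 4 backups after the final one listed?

Jun 4 2029

The gap pattern 5, 2, 5, 2 repeats every 2 events.
These are the Mondays and Saturdays of each week.
Next Saturday: May 26 2029.
The following Monday is May 28 2029.
The following Saturday is Jun 2 2029.
Next Monday: Jun 4 2029.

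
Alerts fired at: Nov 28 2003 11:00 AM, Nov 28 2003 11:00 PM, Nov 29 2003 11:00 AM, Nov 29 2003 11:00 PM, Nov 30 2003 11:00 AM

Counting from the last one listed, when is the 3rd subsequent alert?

Dec 1 2003 11:00 PM

Spacing: 12, 12, 12, 12 h — constant 12 h.
Nov 30 2003 11:00 AM + 12 h = Nov 30 2003 11:00 PM.
Nov 30 2003 11:00 PM + 12 h = Dec 1 2003 11:00 AM.
Dec 1 2003 11:00 AM + 12 h = Dec 1 2003 11:00 PM.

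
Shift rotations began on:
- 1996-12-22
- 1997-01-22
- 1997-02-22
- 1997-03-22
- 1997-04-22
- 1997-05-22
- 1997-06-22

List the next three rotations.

1997-07-22, 1997-08-22, 1997-09-22

Gaps: 31, 31, 28, 31, 30, 31 days — not constant. Every event is on the 22nd of the month.
Pattern: the 22nd of each month.
July 1997: 1997-07-22.
Next: August 1997 → 1997-08-22.
Next: September 1997 → 1997-09-22.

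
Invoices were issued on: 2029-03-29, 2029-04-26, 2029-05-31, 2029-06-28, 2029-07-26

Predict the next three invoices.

2029-08-30, 2029-09-27, 2029-10-25

Every date is a Thursday; gaps 28, 35, 28, 28 days.
Each is the last Thursday of its month (at least one falls on the 29th or later, ruling out '4th Thursday').
Last Thursday of August 2029: 2029-08-30.
September 2029 ends with Thursday 2029-09-27.
October 2029 ends with Thursday 2029-10-25.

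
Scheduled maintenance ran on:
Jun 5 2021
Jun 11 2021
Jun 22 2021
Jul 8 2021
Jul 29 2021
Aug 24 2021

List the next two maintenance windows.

The spacing grows by 5 each time: 6, 11, 16, 21, 26 days.
Next gap: 31 days. Aug 24 2021 + 31 days = Sep 24 2021.
Next gap: 36 days. Sep 24 2021 + 36 days = Oct 30 2021.

Sep 24 2021, Oct 30 2021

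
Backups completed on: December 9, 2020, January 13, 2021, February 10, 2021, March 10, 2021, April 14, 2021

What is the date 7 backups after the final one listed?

These are Wednesdays at 28- or 35-day spacing (35, 28, 28, 35).
The pattern: 2nd Wednesday of the month.
2nd Wednesday of May 2021: May 12, 2021.
June 2021 — 2nd Wednesday is June 9, 2021.
2nd Wednesday of July 2021: July 14, 2021.
August 2021 — 2nd Wednesday is August 11, 2021.
September 2021 — 2nd Wednesday is September 8, 2021.
2nd Wednesday of October 2021: October 13, 2021.
2nd Wednesday of November 2021: November 10, 2021.

November 10, 2021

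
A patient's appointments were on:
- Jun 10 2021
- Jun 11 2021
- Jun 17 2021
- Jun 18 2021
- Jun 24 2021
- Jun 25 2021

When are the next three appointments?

Jul 1 2021, Jul 2 2021, Jul 8 2021

Every event lands on a Thursday or Friday (gaps cycle 1, 6, 1, 6, 1).
So the schedule is: every Thursday and Friday.
The following Thursday is Jul 1 2021.
Next Friday: Jul 2 2021.
The following Thursday is Jul 8 2021.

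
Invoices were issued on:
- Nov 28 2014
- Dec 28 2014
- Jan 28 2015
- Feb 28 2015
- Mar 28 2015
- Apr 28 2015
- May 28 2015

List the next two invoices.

Jun 28 2015, Jul 28 2015

The day-of-month is always 28 (30, 31, 31, 28, 31, 30 days between events).
So this recurs on the 28th of each month.
June 2015: Jun 28 2015.
July 2015: Jul 28 2015.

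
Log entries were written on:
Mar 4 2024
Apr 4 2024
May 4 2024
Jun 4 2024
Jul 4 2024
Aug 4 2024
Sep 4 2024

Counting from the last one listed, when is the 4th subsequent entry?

Jan 4 2025

Gaps: 31, 30, 31, 30, 31, 31 days — not constant. Every event is on the 4th of the month.
Pattern: the 4th of each month.
October 2024: Oct 4 2024.
November 2024: Nov 4 2024.
December 2024: Dec 4 2024.
January 2025: Jan 4 2025.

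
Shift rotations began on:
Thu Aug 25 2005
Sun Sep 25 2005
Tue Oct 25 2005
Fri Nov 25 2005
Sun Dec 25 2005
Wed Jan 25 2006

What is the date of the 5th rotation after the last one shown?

The day-of-month is always 25 (31, 30, 31, 30, 31 days between events).
So this recurs on the 25th of each month.
Next: February 2006 → Sat Feb 25 2006.
Next: March 2006 → Sat Mar 25 2006.
Next: April 2006 → Tue Apr 25 2006.
Next: May 2006 → Thu May 25 2006.
June 2006: Sun Jun 25 2006.

Sun Jun 25 2006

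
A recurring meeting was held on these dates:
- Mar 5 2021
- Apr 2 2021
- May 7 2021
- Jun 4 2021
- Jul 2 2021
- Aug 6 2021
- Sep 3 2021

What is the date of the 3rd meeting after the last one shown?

These are Fridays at 28- or 35-day spacing (28, 35, 28, 28, 35, 28).
The pattern: 1st Friday of the month.
1st Friday of October 2021: Oct 1 2021.
1st Friday of November 2021: Nov 5 2021.
December 2021 — 1st Friday is Dec 3 2021.

Dec 3 2021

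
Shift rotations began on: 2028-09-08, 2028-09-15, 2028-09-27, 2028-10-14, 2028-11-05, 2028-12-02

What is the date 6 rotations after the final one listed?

Gaps: 7, 12, 17, 22, 27 days — each gap is 5 larger than the previous one.
Next gap: 32 days. 2028-12-02 + 32 days = 2029-01-03.
Next gap: 37 days. 2029-01-03 + 37 days = 2029-02-09.
Next gap: 42 days. 2029-02-09 + 42 days = 2029-03-23.
Next gap: 47 days. 2029-03-23 + 47 days = 2029-05-09.
Next gap: 52 days. 2029-05-09 + 52 days = 2029-06-30.
Next gap: 57 days. 2029-06-30 + 57 days = 2029-08-26.

2029-08-26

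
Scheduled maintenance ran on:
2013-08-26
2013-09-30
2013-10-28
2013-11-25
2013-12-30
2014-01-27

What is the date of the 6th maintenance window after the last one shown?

2014-07-28

Every date is a Monday; gaps 35, 28, 28, 35, 28 days.
Each is the last Monday of its month (at least one falls on the 29th or later, ruling out '4th Monday').
February 2014 ends with Monday 2014-02-24.
March 2014 ends with Monday 2014-03-31.
Last Monday of April 2014: 2014-04-28.
Last Monday of May 2014: 2014-05-26.
Last Monday of June 2014: 2014-06-30.
Last Monday of July 2014: 2014-07-28.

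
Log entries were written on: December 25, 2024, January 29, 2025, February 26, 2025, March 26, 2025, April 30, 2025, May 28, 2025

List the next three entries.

These are Wednesdays with 35, 28, 28, 35, 28-day gaps.
Each is the final Wednesday of its month — January 29, 2025 is past the 28th, so '4th Wednesday' doesn't fit.
June 2025 ends with Wednesday June 25, 2025.
Last Wednesday of July 2025: July 30, 2025.
Last Wednesday of August 2025: August 27, 2025.

June 25, 2025; July 30, 2025; August 27, 2025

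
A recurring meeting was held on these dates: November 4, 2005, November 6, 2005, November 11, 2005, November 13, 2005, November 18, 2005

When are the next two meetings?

Every event lands on a Friday or Sunday (gaps cycle 2, 5, 2, 5).
So the schedule is: every Friday and Sunday.
The following Sunday is November 20, 2005.
The following Friday is November 25, 2005.

November 20, 2005; November 25, 2005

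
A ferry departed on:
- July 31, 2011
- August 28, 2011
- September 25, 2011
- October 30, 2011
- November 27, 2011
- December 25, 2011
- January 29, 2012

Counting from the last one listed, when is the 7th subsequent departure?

These are Sundays with 28, 28, 35, 28, 28, 35-day gaps.
Each is the final Sunday of its month — July 31, 2011 is past the 28th, so '4th Sunday' doesn't fit.
Last Sunday of February 2012: February 26, 2012.
Last Sunday of March 2012: March 25, 2012.
April 2012 ends with Sunday April 29, 2012.
Last Sunday of May 2012: May 27, 2012.
June 2012 ends with Sunday June 24, 2012.
July 2012 ends with Sunday July 29, 2012.
Last Sunday of August 2012: August 26, 2012.

August 26, 2012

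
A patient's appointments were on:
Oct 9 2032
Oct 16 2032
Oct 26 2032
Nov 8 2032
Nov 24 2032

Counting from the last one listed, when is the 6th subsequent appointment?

Intervals are 7, 10, 13, 16 days — an arithmetic progression with common difference 3.
Next gap: 19 days. Nov 24 2032 + 19 days = Dec 13 2032.
Next gap: 22 days. Dec 13 2032 + 22 days = Jan 4 2033.
Next gap: 25 days. Jan 4 2033 + 25 days = Jan 29 2033.
Next gap: 28 days. Jan 29 2033 + 28 days = Feb 26 2033.
Next gap: 31 days. Feb 26 2033 + 31 days = Mar 29 2033.
Next gap: 34 days. Mar 29 2033 + 34 days = May 2 2033.

May 2 2033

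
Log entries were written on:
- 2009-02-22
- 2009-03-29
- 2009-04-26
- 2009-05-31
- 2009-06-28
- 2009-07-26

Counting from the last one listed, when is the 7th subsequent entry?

2010-02-28

These are Sundays with 35, 28, 35, 28, 28-day gaps.
Each is the final Sunday of its month — 2009-03-29 is past the 28th, so '4th Sunday' doesn't fit.
Last Sunday of August 2009: 2009-08-30.
September 2009 ends with Sunday 2009-09-27.
October 2009 ends with Sunday 2009-10-25.
Last Sunday of November 2009: 2009-11-29.
December 2009 ends with Sunday 2009-12-27.
Last Sunday of January 2010: 2010-01-31.
February 2010 ends with Sunday 2010-02-28.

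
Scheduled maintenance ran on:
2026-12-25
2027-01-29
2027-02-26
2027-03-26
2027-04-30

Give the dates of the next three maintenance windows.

These are Fridays with 35, 28, 28, 35-day gaps.
Each is the final Friday of its month — 2027-01-29 is past the 28th, so '4th Friday' doesn't fit.
May 2027 ends with Friday 2027-05-28.
June 2027 ends with Friday 2027-06-25.
July 2027 ends with Friday 2027-07-30.

2027-05-28, 2027-06-25, 2027-07-30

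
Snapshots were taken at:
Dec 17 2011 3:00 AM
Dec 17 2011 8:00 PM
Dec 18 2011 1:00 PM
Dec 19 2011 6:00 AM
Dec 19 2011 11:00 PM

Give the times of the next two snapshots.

Gaps: 17, 17, 17, 17 hours — each event is 17 hours after the previous one.
Dec 19 2011 11:00 PM + 17 h = Dec 20 2011 4:00 PM.
Dec 20 2011 4:00 PM + 17 h = Dec 21 2011 9:00 AM.

Dec 20 2011 4:00 PM, Dec 21 2011 9:00 AM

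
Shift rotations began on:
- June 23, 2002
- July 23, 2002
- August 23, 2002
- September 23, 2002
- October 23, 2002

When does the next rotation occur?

Each date is the 23rd; the gaps (30, 31, 31, 30) track the month lengths.
The rule is the 23rd of each month.
November 2002: November 23, 2002.

November 23, 2002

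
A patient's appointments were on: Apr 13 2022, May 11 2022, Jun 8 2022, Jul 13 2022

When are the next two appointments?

Aug 10 2022, Sep 14 2022

Gaps: 28, 28, 35 days — a mix of 28 and 35. Every date is a Wednesday.
Each is the 2nd Wednesday of its month.
2nd Wednesday of August 2022: Aug 10 2022.
2nd Wednesday of September 2022: Sep 14 2022.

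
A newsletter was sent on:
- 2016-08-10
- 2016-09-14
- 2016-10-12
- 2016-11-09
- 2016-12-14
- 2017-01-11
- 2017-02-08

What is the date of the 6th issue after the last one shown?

2017-08-09

All dates are Wednesdays, 35, 28, 28, 35, 28, 28 days apart.
Specifically, the 2nd Wednesday of each month.
March 2017 — 2nd Wednesday is 2017-03-08.
April 2017 — 2nd Wednesday is 2017-04-12.
2nd Wednesday of May 2017: 2017-05-10.
June 2017 — 2nd Wednesday is 2017-06-14.
2nd Wednesday of July 2017: 2017-07-12.
2nd Wednesday of August 2017: 2017-08-09.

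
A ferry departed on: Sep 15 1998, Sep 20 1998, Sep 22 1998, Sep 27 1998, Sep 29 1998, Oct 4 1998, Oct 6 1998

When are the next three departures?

Every event lands on a Tuesday or Sunday (gaps cycle 5, 2, 5, 2, 5, 2).
So the schedule is: every Tuesday and Sunday.
Next Sunday: Oct 11 1998.
Next Tuesday: Oct 13 1998.
The following Sunday is Oct 18 1998.

Oct 11 1998, Oct 13 1998, Oct 18 1998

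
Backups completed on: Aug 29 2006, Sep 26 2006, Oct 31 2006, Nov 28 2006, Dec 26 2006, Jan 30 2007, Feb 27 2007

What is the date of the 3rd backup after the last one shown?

These are Tuesdays with 28, 35, 28, 28, 35, 28-day gaps.
Each is the final Tuesday of its month — Aug 29 2006 is past the 28th, so '4th Tuesday' doesn't fit.
Last Tuesday of March 2007: Mar 27 2007.
Last Tuesday of April 2007: Apr 24 2007.
May 2007 ends with Tuesday May 29 2007.

May 29 2007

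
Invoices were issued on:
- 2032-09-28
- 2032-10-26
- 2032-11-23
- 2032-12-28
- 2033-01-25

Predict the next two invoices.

These are Tuesdays at 28- or 35-day spacing (28, 28, 35, 28).
The pattern: 4th Tuesday of the month.
February 2033 — 4th Tuesday is 2033-02-22.
March 2033 — 4th Tuesday is 2033-03-22.

2033-02-22, 2033-03-22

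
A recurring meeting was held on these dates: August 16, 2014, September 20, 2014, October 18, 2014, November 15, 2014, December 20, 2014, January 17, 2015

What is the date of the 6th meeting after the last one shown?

These are Saturdays at 28- or 35-day spacing (35, 28, 28, 35, 28).
The pattern: 3rd Saturday of the month.
3rd Saturday of February 2015: February 21, 2015.
3rd Saturday of March 2015: March 21, 2015.
3rd Saturday of April 2015: April 18, 2015.
3rd Saturday of May 2015: May 16, 2015.
June 2015 — 3rd Saturday is June 20, 2015.
3rd Saturday of July 2015: July 18, 2015.

July 18, 2015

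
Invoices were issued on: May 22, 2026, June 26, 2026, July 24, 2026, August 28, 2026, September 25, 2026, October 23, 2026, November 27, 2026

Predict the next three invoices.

These are Fridays at 28- or 35-day spacing (35, 28, 35, 28, 28, 35).
The pattern: 4th Friday of the month.
December 2026 — 4th Friday is December 25, 2026.
January 2027 — 4th Friday is January 22, 2027.
February 2027 — 4th Friday is February 26, 2027.

December 25, 2026; January 22, 2027; February 26, 2027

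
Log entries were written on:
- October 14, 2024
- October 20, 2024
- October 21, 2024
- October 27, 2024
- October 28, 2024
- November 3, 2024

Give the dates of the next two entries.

The gap pattern 6, 1, 6, 1, 6 repeats every 2 events.
These are the Mondays and Sundays of each week.
Next Monday: November 4, 2024.
Next Sunday: November 10, 2024.

November 4, 2024; November 10, 2024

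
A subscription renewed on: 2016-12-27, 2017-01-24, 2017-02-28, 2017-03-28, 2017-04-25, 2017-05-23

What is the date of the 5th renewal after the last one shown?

Gaps: 28, 35, 28, 28, 28 days — a mix of 28 and 35. Every date is a Tuesday.
Each is the 4th Tuesday of its month.
June 2017 — 4th Tuesday is 2017-06-27.
July 2017 — 4th Tuesday is 2017-07-25.
August 2017 — 4th Tuesday is 2017-08-22.
September 2017 — 4th Tuesday is 2017-09-26.
4th Tuesday of October 2017: 2017-10-24.

2017-10-24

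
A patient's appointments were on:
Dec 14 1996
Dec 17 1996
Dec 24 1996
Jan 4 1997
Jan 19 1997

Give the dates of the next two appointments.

Gaps: 3, 7, 11, 15 days — each gap is 4 larger than the previous one.
Next gap: 19 days. Jan 19 1997 + 19 days = Feb 7 1997.
Next gap: 23 days. Feb 7 1997 + 23 days = Mar 2 1997.

Feb 7 1997, Mar 2 1997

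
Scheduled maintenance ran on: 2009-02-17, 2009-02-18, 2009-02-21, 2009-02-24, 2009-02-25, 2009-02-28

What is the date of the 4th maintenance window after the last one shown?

Every event lands on a Tuesday or Wednesday or Saturday (gaps cycle 1, 3, 3, 1, 3).
So the schedule is: every Tuesday, Wednesday and Saturday.
The following Tuesday is 2009-03-03.
The following Wednesday is 2009-03-04.
Next Saturday: 2009-03-07.
The following Tuesday is 2009-03-10.

2009-03-10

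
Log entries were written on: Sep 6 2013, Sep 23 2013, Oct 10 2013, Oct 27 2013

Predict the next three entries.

Every event comes 17 days after the last (17, 17, 17).
Oct 27 2013 + 17 days = Nov 13 2013.
Nov 13 2013 + 17 days = Nov 30 2013.
Nov 30 2013 + 17 days = Dec 17 2013.

Nov 13 2013, Nov 30 2013, Dec 17 2013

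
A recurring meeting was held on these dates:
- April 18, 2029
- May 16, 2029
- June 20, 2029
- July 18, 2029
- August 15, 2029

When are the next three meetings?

These are Wednesdays at 28- or 35-day spacing (28, 35, 28, 28).
The pattern: 3rd Wednesday of the month.
September 2029 — 3rd Wednesday is September 19, 2029.
October 2029 — 3rd Wednesday is October 17, 2029.
3rd Wednesday of November 2029: November 21, 2029.

September 19, 2029; October 17, 2029; November 21, 2029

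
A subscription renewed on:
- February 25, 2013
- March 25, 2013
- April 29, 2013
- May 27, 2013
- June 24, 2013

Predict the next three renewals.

These are Mondays with 28, 35, 28, 28-day gaps.
Each is the final Monday of its month — April 29, 2013 is past the 28th, so '4th Monday' doesn't fit.
Last Monday of July 2013: July 29, 2013.
Last Monday of August 2013: August 26, 2013.
September 2013 ends with Monday September 30, 2013.

July 29, 2013; August 26, 2013; September 30, 2013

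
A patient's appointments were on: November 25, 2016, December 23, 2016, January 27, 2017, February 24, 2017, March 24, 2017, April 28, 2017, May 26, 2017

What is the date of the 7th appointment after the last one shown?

All dates are Fridays, 28, 35, 28, 28, 35, 28 days apart.
Specifically, the 4th Friday of each month.
June 2017 — 4th Friday is June 23, 2017.
4th Friday of July 2017: July 28, 2017.
August 2017 — 4th Friday is August 25, 2017.
September 2017 — 4th Friday is September 22, 2017.
4th Friday of October 2017: October 27, 2017.
4th Friday of November 2017: November 24, 2017.
December 2017 — 4th Friday is December 22, 2017.

December 22, 2017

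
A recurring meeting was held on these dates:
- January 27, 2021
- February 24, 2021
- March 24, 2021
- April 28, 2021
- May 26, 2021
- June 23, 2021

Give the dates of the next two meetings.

July 28, 2021; August 25, 2021

Gaps: 28, 28, 35, 28, 28 days — a mix of 28 and 35. Every date is a Wednesday.
Each is the 4th Wednesday of its month.
4th Wednesday of July 2021: July 28, 2021.
4th Wednesday of August 2021: August 25, 2021.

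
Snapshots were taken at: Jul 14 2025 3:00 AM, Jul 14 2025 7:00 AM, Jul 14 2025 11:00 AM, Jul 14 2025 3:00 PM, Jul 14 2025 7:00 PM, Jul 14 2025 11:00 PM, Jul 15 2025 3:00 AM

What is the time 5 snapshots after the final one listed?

Jul 15 2025 11:00 PM

Spacing: 4, 4, 4, 4, 4, 4 h — constant 4 h.
Jul 15 2025 3:00 AM + 4 h = Jul 15 2025 7:00 AM.
Jul 15 2025 7:00 AM + 4 h = Jul 15 2025 11:00 AM.
Jul 15 2025 11:00 AM + 4 h = Jul 15 2025 3:00 PM.
Jul 15 2025 3:00 PM + 4 h = Jul 15 2025 7:00 PM.
Jul 15 2025 7:00 PM + 4 h = Jul 15 2025 11:00 PM.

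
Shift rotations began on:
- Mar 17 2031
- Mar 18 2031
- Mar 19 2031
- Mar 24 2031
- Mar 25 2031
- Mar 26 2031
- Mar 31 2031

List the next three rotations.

Apr 1 2031, Apr 2 2031, Apr 7 2031

Gaps: 1, 1, 5, 1, 1, 5 days — not constant, but cyclic with period 3.
The events fall on every Monday, Tuesday and Wednesday.
Next Tuesday: Apr 1 2031.
The following Wednesday is Apr 2 2031.
The following Monday is Apr 7 2031.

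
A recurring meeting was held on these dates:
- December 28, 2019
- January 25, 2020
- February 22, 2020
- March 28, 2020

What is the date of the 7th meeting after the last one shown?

October 24, 2020

Gaps: 28, 28, 35 days — a mix of 28 and 35. Every date is a Saturday.
Each is the 4th Saturday of its month.
April 2020 — 4th Saturday is April 25, 2020.
May 2020 — 4th Saturday is May 23, 2020.
June 2020 — 4th Saturday is June 27, 2020.
July 2020 — 4th Saturday is July 25, 2020.
4th Saturday of August 2020: August 22, 2020.
September 2020 — 4th Saturday is September 26, 2020.
October 2020 — 4th Saturday is October 24, 2020.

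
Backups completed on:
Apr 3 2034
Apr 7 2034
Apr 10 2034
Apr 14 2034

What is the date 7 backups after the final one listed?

May 8 2034

Gaps: 4, 3, 4 days — not constant, but cyclic with period 2.
The events fall on every Monday and Friday.
The following Monday is Apr 17 2034.
The following Friday is Apr 21 2034.
Next Monday: Apr 24 2034.
The following Friday is Apr 28 2034.
Next Monday: May 1 2034.
The following Friday is May 5 2034.
The following Monday is May 8 2034.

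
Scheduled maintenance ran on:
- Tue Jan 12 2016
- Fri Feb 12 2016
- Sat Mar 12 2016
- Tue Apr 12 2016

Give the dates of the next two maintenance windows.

Each date is the 12th; the gaps (31, 29, 31) track the month lengths.
The rule is the 12th of each month.
Next: May 2016 → Thu May 12 2016.
Next: June 2016 → Sun Jun 12 2016.

Thu May 12 2016, Sun Jun 12 2016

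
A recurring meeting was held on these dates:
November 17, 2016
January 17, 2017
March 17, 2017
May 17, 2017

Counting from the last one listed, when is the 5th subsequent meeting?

March 17, 2018

Each date is the 17th; the gaps (61, 59, 61) track the month lengths.
The rule is the 17th of every 2 months.
Next: July 2017 → July 17, 2017.
Next: September 2017 → September 17, 2017.
Next: November 2017 → November 17, 2017.
Next: January 2018 → January 17, 2018.
March 2018: March 17, 2018.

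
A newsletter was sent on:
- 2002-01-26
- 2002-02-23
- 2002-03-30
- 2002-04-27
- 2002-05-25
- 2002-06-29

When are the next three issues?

2002-07-27, 2002-08-31, 2002-09-28

Every date is a Saturday; gaps 28, 35, 28, 28, 35 days.
Each is the last Saturday of its month (at least one falls on the 29th or later, ruling out '4th Saturday').
Last Saturday of July 2002: 2002-07-27.
August 2002 ends with Saturday 2002-08-31.
Last Saturday of September 2002: 2002-09-28.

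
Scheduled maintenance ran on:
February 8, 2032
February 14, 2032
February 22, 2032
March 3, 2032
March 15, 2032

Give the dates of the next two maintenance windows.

The spacing grows by 2 each time: 6, 8, 10, 12 days.
Next gap: 14 days. March 15, 2032 + 14 days = March 29, 2032.
Next gap: 16 days. March 29, 2032 + 16 days = April 14, 2032.

March 29, 2032; April 14, 2032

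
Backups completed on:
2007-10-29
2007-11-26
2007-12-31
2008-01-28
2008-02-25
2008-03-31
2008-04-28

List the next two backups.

2008-05-26, 2008-06-30

All Mondays; the gaps (28, 35, 28, 28, 35, 28) vary with month length.
This is the last Monday of each month.
Last Monday of May 2008: 2008-05-26.
Last Monday of June 2008: 2008-06-30.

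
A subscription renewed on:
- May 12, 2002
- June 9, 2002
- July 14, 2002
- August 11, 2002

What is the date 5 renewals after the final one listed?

January 12, 2003

Gaps: 28, 35, 28 days — a mix of 28 and 35. Every date is a Sunday.
Each is the 2nd Sunday of its month.
September 2002 — 2nd Sunday is September 8, 2002.
2nd Sunday of October 2002: October 13, 2002.
November 2002 — 2nd Sunday is November 10, 2002.
2nd Sunday of December 2002: December 8, 2002.
2nd Sunday of January 2003: January 12, 2003.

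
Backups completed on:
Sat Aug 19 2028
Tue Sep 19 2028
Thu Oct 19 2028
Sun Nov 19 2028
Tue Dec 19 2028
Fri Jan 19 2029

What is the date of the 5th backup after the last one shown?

Tue Jun 19 2029

The day-of-month is always 19 (31, 30, 31, 30, 31 days between events).
So this recurs on the 19th of each month.
February 2029: Mon Feb 19 2029.
Next: March 2029 → Mon Mar 19 2029.
Next: April 2029 → Thu Apr 19 2029.
May 2029: Sat May 19 2029.
Next: June 2029 → Tue Jun 19 2029.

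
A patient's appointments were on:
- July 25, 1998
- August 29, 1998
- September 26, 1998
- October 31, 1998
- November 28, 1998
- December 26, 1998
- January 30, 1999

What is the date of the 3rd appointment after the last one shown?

Every date is a Saturday; gaps 35, 28, 35, 28, 28, 35 days.
Each is the last Saturday of its month (at least one falls on the 29th or later, ruling out '4th Saturday').
February 1999 ends with Saturday February 27, 1999.
March 1999 ends with Saturday March 27, 1999.
April 1999 ends with Saturday April 24, 1999.

April 24, 1999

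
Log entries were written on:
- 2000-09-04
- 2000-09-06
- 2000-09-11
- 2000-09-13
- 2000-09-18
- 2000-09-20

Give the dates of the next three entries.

2000-09-25, 2000-09-27, 2000-10-02

Every event lands on a Monday or Wednesday (gaps cycle 2, 5, 2, 5, 2).
So the schedule is: every Monday and Wednesday.
Next Monday: 2000-09-25.
Next Wednesday: 2000-09-27.
The following Monday is 2000-10-02.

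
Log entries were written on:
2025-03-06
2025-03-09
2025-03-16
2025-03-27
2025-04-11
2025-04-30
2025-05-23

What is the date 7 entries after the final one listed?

The spacing grows by 4 each time: 3, 7, 11, 15, 19, 23 days.
Next gap: 27 days. 2025-05-23 + 27 days = 2025-06-19.
Next gap: 31 days. 2025-06-19 + 31 days = 2025-07-20.
Next gap: 35 days. 2025-07-20 + 35 days = 2025-08-24.
Next gap: 39 days. 2025-08-24 + 39 days = 2025-10-02.
Next gap: 43 days. 2025-10-02 + 43 days = 2025-11-14.
Next gap: 47 days. 2025-11-14 + 47 days = 2025-12-31.
Next gap: 51 days. 2025-12-31 + 51 days = 2026-02-20.

2026-02-20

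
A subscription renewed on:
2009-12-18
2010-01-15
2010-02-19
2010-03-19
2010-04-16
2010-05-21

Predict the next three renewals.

2010-06-18, 2010-07-16, 2010-08-20

Gaps: 28, 35, 28, 28, 35 days — a mix of 28 and 35. Every date is a Friday.
Each is the 3rd Friday of its month.
June 2010 — 3rd Friday is 2010-06-18.
3rd Friday of July 2010: 2010-07-16.
August 2010 — 3rd Friday is 2010-08-20.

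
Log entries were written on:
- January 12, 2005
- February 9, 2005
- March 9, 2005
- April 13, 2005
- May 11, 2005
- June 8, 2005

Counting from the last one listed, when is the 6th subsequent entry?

All dates are Wednesdays, 28, 28, 35, 28, 28 days apart.
Specifically, the 2nd Wednesday of each month.
July 2005 — 2nd Wednesday is July 13, 2005.
2nd Wednesday of August 2005: August 10, 2005.
September 2005 — 2nd Wednesday is September 14, 2005.
2nd Wednesday of October 2005: October 12, 2005.
2nd Wednesday of November 2005: November 9, 2005.
December 2005 — 2nd Wednesday is December 14, 2005.

December 14, 2005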